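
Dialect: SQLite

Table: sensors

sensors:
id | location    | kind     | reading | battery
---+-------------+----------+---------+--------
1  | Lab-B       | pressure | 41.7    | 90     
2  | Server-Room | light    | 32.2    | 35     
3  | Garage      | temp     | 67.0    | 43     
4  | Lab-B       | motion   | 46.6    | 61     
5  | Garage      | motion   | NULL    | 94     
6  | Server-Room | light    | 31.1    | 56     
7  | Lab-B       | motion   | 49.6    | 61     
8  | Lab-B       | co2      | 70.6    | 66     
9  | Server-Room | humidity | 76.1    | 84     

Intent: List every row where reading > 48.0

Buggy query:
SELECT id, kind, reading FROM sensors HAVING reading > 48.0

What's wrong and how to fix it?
Bug: This is a non-aggregate query (no GROUP BY, no aggregates), so in SQLite the HAVING clause is invalid here; a row-level condition belongs in WHERE

Fix: Use WHERE for row-level filtering

Corrected query:
SELECT id, kind, reading FROM sensors WHERE reading > 48.0

Result:
id | kind     | reading
---+----------+--------
3  | temp     | 67     
7  | motion   | 49.6   
8  | co2      | 70.6   
9  | humidity | 76.1   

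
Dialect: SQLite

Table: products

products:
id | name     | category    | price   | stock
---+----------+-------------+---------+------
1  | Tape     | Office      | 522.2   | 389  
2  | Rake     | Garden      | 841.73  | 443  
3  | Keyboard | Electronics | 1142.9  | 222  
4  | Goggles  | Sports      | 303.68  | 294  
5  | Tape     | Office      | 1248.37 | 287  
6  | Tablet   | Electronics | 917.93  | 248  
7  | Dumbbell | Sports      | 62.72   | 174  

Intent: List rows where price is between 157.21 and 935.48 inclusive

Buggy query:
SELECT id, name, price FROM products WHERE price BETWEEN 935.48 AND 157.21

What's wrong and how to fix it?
Bug: The bounds are reversed; BETWEEN a AND b requires a <= b to match anything

Fix: Write BETWEEN 157.21 AND 935.48

Corrected query:
SELECT id, name, price FROM products WHERE price BETWEEN 157.21 AND 935.48

Result:
id | name    | price 
---+---------+-------
1  | Tape    | 522.2 
2  | Rake    | 841.73
4  | Goggles | 303.68
6  | Tablet  | 917.93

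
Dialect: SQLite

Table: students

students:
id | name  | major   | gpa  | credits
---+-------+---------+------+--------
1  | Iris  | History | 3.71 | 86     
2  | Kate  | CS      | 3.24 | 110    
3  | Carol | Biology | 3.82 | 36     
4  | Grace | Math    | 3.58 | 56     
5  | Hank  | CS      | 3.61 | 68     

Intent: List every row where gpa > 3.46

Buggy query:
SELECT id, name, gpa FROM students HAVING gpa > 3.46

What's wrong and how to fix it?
Bug: This is a non-aggregate query (no GROUP BY, no aggregates), so in SQLite the HAVING clause is invalid here; a row-level condition belongs in WHERE

Fix: Use WHERE for row-level filtering

Corrected query:
SELECT id, name, gpa FROM students WHERE gpa > 3.46

Result:
id | name  | gpa 
---+-------+-----
1  | Iris  | 3.71
3  | Carol | 3.82
4  | Grace | 3.58
5  | Hank  | 3.61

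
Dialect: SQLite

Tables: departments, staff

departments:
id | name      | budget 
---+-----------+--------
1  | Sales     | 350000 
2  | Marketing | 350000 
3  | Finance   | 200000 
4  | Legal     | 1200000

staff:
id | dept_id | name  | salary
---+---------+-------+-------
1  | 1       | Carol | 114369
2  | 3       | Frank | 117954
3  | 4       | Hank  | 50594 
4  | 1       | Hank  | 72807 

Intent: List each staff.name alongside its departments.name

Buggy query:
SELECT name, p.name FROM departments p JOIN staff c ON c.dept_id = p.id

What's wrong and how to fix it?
Bug: 'name' exists in both joined tables, so the database can't tell which one is meant

Fix: Qualify the column with its table alias (c.name)

Corrected query:
SELECT c.name, p.name FROM departments p JOIN staff c ON c.dept_id = p.id

Result:
name  | name   
------+--------
Carol | Sales  
Frank | Finance
Hank  | Legal  
Hank  | Sales  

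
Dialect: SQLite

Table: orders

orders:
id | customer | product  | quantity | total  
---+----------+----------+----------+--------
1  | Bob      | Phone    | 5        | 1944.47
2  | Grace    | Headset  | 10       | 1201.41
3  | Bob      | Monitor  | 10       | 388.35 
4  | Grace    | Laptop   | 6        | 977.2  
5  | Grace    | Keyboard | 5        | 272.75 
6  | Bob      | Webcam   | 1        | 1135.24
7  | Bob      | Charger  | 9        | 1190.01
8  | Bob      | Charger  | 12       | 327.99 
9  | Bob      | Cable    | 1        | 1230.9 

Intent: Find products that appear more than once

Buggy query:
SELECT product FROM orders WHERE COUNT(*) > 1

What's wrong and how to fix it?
Bug: WHERE can't reference COUNT(*); aggregates are computed after WHERE

Fix: GROUP BY product, then filter groups with HAVING COUNT(*) > 1

Corrected query:
SELECT product FROM orders GROUP BY product HAVING COUNT(*) > 1

Result:
product
-------
Charger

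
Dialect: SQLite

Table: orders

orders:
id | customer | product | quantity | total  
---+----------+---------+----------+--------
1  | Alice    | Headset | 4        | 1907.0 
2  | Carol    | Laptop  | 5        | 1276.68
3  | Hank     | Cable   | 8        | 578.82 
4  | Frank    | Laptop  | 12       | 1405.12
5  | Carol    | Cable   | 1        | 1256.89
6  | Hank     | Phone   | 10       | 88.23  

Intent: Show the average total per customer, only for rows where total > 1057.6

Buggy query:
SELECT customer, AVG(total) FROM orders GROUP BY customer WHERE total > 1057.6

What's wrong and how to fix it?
Bug: Row-level WHERE must come before GROUP BY in the clause order

Fix: Place WHERE between FROM and GROUP BY

Corrected query:
SELECT customer, AVG(total) FROM orders WHERE total > 1057.6 GROUP BY customer

Result:
customer | AVG(total)
---------+-----------
Alice    | 1907      
Carol    | 1266.785  
Frank    | 1405.12   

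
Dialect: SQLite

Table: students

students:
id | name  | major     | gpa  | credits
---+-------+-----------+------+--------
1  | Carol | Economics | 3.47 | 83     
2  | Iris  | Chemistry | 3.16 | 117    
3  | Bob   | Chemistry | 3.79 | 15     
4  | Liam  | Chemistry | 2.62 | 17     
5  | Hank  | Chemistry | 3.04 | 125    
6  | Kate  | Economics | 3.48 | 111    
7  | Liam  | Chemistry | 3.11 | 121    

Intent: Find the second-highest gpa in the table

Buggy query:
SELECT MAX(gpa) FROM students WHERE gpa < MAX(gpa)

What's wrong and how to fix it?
Bug: MAX(gpa) on the right of the comparison is an aggregate-in-WHERE error

Fix: Put the inner MAX in a scalar subquery

Corrected query:
SELECT MAX(gpa) FROM students WHERE gpa < (SELECT MAX(gpa) FROM students)

Result:
MAX(gpa)
--------
3.48    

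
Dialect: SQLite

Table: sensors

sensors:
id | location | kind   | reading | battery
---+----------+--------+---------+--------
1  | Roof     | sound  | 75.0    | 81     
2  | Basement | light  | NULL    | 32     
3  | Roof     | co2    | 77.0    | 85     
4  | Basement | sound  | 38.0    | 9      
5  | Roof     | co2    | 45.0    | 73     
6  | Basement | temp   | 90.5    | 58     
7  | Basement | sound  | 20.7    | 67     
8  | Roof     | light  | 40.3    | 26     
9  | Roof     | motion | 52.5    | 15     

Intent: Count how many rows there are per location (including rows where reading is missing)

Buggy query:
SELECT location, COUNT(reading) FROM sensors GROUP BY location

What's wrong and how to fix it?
Bug: COUNT(reading) skips NULLs, so groups with missing reading are undercounted

Fix: Replace COUNT(reading) with COUNT(*)

Corrected query:
SELECT location, COUNT(*) FROM sensors GROUP BY location

Result:
location | COUNT(*)
---------+---------
Basement | 4       
Roof     | 5       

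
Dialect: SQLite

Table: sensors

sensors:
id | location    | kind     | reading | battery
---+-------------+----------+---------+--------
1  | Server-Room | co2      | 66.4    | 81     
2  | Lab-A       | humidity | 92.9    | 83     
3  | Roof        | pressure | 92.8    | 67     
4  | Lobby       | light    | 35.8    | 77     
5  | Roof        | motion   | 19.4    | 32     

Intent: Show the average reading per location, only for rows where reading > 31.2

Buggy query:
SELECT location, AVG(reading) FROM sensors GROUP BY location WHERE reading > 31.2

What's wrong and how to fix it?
Bug: Row-level WHERE must come before GROUP BY in the clause order

Fix: Move the WHERE clause before GROUP BY

Corrected query:
SELECT location, AVG(reading) FROM sensors WHERE reading > 31.2 GROUP BY location

Result:
location    | AVG(reading)
------------+-------------
Lab-A       | 92.9        
Lobby       | 35.8        
Roof        | 92.8        
Server-Room | 66.4        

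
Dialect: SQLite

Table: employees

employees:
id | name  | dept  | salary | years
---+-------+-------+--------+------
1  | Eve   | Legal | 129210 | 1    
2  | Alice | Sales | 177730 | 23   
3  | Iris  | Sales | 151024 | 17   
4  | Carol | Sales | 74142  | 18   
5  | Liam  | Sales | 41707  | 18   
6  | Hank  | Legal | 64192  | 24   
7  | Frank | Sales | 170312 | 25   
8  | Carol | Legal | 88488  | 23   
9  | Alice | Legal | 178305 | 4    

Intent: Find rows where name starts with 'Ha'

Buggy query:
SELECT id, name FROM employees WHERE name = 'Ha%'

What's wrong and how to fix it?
Bug: '=' compares the literal string including the % character; pattern matching needs LIKE

Fix: Replace '=' with LIKE so 'Ha%' is treated as a pattern

Corrected query:
SELECT id, name FROM employees WHERE name LIKE 'Ha%'

Result:
id | name
---+-----
6  | Hank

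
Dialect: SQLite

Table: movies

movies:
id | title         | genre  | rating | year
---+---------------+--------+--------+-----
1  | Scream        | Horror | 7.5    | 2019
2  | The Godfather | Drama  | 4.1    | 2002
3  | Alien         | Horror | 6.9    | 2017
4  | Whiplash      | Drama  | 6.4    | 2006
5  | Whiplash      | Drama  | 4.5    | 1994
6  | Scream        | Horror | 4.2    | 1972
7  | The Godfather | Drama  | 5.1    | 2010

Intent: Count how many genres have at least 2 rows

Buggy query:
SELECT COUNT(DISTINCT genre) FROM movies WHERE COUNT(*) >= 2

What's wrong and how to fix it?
Bug: COUNT(*) cannot appear in WHERE; the per-group count doesn't exist yet

Fix: Use a subquery that GROUPs and filters with HAVING, then count its rows

Corrected query:
SELECT COUNT(*) FROM (SELECT genre FROM movies GROUP BY genre HAVING COUNT(*) >= 2)

Result:
COUNT(*)
--------
2       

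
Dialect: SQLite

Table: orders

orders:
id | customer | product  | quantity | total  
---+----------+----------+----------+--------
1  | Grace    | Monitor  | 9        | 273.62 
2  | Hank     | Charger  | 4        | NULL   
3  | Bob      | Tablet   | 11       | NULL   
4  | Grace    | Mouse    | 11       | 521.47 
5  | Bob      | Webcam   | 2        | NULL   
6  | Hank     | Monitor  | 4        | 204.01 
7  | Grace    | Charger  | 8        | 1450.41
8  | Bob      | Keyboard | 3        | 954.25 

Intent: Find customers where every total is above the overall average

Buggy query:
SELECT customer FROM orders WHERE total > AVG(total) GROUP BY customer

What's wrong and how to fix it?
Bug: WHERE evaluates per row before aggregation, so AVG() is unavailable

Fix: Use a subquery for AVG and a HAVING MIN(...) filter so the condition holds for every row in the group

Corrected query:
SELECT customer FROM orders GROUP BY customer HAVING MIN(total) > (SELECT AVG(total) FROM orders)

Result:
customer
--------
Bob     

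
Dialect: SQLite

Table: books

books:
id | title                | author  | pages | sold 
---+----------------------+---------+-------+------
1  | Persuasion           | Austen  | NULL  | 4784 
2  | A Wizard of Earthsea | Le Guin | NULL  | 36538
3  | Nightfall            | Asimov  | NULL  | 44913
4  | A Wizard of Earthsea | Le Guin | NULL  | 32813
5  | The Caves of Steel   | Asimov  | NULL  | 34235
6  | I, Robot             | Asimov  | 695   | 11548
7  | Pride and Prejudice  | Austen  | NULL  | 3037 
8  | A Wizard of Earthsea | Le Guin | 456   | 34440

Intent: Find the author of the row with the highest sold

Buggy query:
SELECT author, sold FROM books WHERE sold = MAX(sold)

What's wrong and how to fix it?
Bug: WHERE is evaluated per row; an aggregate over the whole table isn't defined there

Fix: Use a subquery: WHERE sold = (SELECT MAX(sold) FROM books)

Corrected query:
SELECT author, sold FROM books WHERE sold = (SELECT MAX(sold) FROM books)

Result:
author | sold 
-------+------
Asimov | 44913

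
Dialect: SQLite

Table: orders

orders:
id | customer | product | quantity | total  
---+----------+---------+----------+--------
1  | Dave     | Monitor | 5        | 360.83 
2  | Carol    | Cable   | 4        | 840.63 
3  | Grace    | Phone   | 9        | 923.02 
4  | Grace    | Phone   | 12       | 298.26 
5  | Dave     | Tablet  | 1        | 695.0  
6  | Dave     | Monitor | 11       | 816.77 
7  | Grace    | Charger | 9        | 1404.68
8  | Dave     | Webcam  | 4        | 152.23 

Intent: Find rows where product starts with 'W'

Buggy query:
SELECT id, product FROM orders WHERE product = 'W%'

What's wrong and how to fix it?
Bug: Wildcards only work with LIKE; '=' treats '%' as a literal character

Fix: Use LIKE for wildcard pattern matching

Corrected query:
SELECT id, product FROM orders WHERE product LIKE 'W%'

Result:
id | product
---+--------
8  | Webcam 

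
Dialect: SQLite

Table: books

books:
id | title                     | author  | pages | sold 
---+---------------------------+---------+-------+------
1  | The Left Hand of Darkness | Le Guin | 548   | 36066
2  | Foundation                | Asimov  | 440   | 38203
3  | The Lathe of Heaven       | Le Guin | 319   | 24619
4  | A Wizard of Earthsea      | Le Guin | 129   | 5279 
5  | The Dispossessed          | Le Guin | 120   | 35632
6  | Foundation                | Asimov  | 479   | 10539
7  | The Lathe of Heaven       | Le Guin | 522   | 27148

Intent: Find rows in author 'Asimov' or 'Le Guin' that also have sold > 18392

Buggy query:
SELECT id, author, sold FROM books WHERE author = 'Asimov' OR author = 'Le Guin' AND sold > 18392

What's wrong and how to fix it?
Bug: Without parentheses, AND is evaluated before OR, so the sold filter only applies to the 'Le Guin' branch

Fix: Group the OR with parentheses (or use IN), then AND the threshold

Corrected query:
SELECT id, author, sold FROM books WHERE (author = 'Asimov' OR author = 'Le Guin') AND sold > 18392

Result:
id | author  | sold 
---+---------+------
1  | Le Guin | 36066
2  | Asimov  | 38203
3  | Le Guin | 24619
5  | Le Guin | 35632
7  | Le Guin | 27148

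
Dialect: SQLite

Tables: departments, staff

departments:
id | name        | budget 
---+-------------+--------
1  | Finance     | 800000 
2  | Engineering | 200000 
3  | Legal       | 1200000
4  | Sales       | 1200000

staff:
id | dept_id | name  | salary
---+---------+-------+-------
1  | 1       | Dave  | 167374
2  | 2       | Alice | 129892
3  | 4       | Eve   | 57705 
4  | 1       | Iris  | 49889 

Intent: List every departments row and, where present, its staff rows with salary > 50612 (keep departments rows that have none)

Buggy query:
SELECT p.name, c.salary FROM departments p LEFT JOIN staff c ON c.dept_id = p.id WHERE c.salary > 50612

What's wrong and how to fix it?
Bug: A WHERE condition on the right-hand table after LEFT JOIN drops unmatched parents

Fix: Put 'c.salary > 50612' in the JOIN's ON clause instead of WHERE

Corrected query:
SELECT p.name, c.salary FROM departments p LEFT JOIN staff c ON c.dept_id = p.id AND c.salary > 50612

Result:
name        | salary
------------+-------
Finance     | 167374
Engineering | 129892
Legal       | NULL  
Sales       | 57705 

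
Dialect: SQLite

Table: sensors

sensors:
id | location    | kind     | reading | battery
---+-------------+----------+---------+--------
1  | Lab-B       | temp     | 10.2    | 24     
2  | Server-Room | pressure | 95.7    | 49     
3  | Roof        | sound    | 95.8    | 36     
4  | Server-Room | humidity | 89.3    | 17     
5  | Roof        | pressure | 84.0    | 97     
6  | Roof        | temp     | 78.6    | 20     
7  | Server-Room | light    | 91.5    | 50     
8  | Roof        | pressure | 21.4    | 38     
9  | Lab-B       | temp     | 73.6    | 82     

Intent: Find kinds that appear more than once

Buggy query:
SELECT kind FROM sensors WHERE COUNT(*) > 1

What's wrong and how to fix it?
Bug: COUNT(*) is an aggregate and cannot be used in WHERE

Fix: GROUP BY kind, then filter groups with HAVING COUNT(*) > 1

Corrected query:
SELECT kind FROM sensors GROUP BY kind HAVING COUNT(*) > 1

Result:
kind    
--------
pressure
temp    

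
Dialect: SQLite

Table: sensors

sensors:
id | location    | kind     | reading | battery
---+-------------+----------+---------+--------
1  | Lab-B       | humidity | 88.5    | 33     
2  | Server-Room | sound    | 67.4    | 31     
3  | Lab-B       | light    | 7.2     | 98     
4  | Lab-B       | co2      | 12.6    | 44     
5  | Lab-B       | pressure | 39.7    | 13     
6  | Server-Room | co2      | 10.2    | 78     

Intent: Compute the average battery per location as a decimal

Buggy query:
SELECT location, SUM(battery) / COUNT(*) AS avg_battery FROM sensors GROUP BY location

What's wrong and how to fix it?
Bug: SUM(battery) and COUNT(*) are both integers; the division truncates the fractional part

Fix: Cast one side to REAL so the division keeps the fractional part

Corrected query:
SELECT location, SUM(battery) * 1.0 / COUNT(*) AS avg_battery FROM sensors GROUP BY location

Result:
location    | avg_battery
------------+------------
Lab-B       | 47         
Server-Room | 54.5       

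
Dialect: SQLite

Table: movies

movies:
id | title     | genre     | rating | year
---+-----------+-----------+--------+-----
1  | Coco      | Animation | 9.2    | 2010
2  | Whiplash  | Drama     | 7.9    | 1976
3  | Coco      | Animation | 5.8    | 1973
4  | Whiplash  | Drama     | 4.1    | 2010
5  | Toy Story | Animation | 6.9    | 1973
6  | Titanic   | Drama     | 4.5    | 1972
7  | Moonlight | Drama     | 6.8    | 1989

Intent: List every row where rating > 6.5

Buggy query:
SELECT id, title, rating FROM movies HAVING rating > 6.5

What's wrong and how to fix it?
Bug: This is a non-aggregate query (no GROUP BY, no aggregates), so in SQLite the HAVING clause is invalid here; a row-level condition belongs in WHERE

Fix: Use WHERE for row-level filtering

Corrected query:
SELECT id, title, rating FROM movies WHERE rating > 6.5

Result:
id | title     | rating
---+-----------+-------
1  | Coco      | 9.2   
2  | Whiplash  | 7.9   
5  | Toy Story | 6.9   
7  | Moonlight | 6.8   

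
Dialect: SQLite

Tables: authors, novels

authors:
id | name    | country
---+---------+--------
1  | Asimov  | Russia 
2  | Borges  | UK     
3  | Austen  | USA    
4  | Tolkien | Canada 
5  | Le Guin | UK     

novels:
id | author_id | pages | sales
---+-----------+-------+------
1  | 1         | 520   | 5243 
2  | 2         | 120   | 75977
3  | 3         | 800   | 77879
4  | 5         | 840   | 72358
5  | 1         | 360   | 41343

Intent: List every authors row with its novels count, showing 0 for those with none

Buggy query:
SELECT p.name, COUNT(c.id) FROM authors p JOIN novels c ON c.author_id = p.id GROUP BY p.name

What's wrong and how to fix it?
Bug: An inner join excludes parents with zero children

Fix: Switch to LEFT JOIN to retain unmatched parent rows

Corrected query:
SELECT p.name, COUNT(c.id) FROM authors p LEFT JOIN novels c ON c.author_id = p.id GROUP BY p.name

Result:
name    | COUNT(c.id)
--------+------------
Asimov  | 2          
Austen  | 1          
Borges  | 1          
Le Guin | 1          
Tolkien | 0          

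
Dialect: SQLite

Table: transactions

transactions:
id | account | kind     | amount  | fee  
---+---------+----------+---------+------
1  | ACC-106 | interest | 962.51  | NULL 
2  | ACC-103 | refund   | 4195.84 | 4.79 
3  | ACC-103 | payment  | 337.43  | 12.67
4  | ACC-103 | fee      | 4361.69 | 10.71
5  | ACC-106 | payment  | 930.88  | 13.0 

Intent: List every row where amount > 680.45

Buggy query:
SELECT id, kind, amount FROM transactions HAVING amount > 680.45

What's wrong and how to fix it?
Bug: This is a non-aggregate query (no GROUP BY, no aggregates), so in SQLite the HAVING clause is invalid here; a row-level condition belongs in WHERE

Fix: Replace HAVING with WHERE since the condition applies to individual rows

Corrected query:
SELECT id, kind, amount FROM transactions WHERE amount > 680.45

Result:
id | kind     | amount 
---+----------+--------
1  | interest | 962.51 
2  | refund   | 4195.84
4  | fee      | 4361.69
5  | payment  | 930.88 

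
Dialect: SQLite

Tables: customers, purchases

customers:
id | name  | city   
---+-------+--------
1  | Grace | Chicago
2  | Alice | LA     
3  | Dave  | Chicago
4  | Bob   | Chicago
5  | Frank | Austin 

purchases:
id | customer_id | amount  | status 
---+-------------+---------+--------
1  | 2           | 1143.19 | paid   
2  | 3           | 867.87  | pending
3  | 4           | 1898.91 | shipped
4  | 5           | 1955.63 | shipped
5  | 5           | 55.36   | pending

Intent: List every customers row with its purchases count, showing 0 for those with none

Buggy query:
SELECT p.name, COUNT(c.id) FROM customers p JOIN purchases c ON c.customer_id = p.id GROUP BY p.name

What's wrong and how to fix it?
Bug: INNER JOIN drops customers rows that have no matching purchases rows

Fix: Use LEFT JOIN so parents without children still appear (COUNT(c.id) gives 0)

Corrected query:
SELECT p.name, COUNT(c.id) FROM customers p LEFT JOIN purchases c ON c.customer_id = p.id GROUP BY p.name

Result:
name  | COUNT(c.id)
------+------------
Alice | 1          
Bob   | 1          
Dave  | 1          
Frank | 2          
Grace | 0          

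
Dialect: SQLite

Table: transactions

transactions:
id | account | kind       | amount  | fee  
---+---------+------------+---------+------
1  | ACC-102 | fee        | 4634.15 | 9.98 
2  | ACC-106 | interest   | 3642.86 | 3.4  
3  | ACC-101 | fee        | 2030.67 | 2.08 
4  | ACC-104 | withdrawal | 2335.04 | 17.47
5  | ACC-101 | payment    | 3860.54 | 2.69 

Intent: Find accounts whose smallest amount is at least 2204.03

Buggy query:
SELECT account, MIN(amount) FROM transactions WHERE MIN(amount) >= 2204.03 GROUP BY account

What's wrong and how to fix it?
Bug: Aggregates like MIN are computed per group after WHERE runs

Fix: Use HAVING for the per-group MIN condition

Corrected query:
SELECT account, MIN(amount) FROM transactions GROUP BY account HAVING MIN(amount) >= 2204.03

Result:
account | MIN(amount)
--------+------------
ACC-102 | 4634.15    
ACC-104 | 2335.04    
ACC-106 | 3642.86    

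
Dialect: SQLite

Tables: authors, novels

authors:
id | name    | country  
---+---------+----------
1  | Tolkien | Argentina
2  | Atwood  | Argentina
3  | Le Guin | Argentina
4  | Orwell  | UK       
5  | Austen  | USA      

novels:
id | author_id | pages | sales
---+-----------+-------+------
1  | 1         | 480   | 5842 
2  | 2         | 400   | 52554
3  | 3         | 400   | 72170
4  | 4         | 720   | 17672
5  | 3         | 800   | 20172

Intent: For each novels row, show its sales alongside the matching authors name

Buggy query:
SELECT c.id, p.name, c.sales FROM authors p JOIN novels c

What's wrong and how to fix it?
Bug: JOIN with no ON clause produces a cartesian product; every novels row pairs with every authors row

Fix: Add ON c.author_id = p.id to the JOIN

Corrected query:
SELECT c.id, p.name, c.sales FROM authors p JOIN novels c ON c.author_id = p.id

Result:
id | name    | sales
---+---------+------
1  | Tolkien | 5842 
2  | Atwood  | 52554
3  | Le Guin | 72170
4  | Orwell  | 17672
5  | Le Guin | 20172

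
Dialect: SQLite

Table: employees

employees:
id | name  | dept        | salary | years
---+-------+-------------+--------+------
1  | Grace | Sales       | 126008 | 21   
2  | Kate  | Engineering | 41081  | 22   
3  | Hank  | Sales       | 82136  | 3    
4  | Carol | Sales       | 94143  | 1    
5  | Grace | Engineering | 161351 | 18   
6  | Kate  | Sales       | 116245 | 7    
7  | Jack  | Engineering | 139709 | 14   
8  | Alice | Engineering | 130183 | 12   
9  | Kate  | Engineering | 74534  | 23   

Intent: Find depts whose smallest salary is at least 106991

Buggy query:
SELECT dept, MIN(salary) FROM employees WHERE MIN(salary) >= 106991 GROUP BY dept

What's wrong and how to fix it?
Bug: Aggregates like MIN are computed per group after WHERE runs

Fix: Replace WHERE with HAVING after the GROUP BY

Corrected query:
SELECT dept, MIN(salary) FROM employees GROUP BY dept HAVING MIN(salary) >= 106991

Result:
(no rows)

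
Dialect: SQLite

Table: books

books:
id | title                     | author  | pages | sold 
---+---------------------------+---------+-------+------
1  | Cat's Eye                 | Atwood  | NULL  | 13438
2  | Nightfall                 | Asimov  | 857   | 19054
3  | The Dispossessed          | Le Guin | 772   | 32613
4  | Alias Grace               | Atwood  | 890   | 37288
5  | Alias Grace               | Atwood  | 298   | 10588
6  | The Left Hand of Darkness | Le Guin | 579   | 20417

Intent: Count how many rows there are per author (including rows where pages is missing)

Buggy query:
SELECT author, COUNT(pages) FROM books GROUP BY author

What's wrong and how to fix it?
Bug: COUNT(pages) skips NULLs, so groups with missing pages are undercounted

Fix: Use COUNT(*) to count all rows regardless of NULL

Corrected query:
SELECT author, COUNT(*) FROM books GROUP BY author

Result:
author  | COUNT(*)
--------+---------
Asimov  | 1       
Atwood  | 3       
Le Guin | 2       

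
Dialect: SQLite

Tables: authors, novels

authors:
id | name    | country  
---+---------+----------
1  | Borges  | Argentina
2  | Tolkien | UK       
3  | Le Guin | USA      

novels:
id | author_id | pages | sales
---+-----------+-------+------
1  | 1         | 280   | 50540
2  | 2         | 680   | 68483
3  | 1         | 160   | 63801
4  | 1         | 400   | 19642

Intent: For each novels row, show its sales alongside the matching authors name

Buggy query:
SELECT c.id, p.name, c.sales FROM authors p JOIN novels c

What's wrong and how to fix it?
Bug: Missing join condition: each novels row is matched to all authors rows instead of just its own

Fix: Add ON c.author_id = p.id to the JOIN

Corrected query:
SELECT c.id, p.name, c.sales FROM authors p JOIN novels c ON c.author_id = p.id

Result:
id | name    | sales
---+---------+------
1  | Borges  | 50540
2  | Tolkien | 68483
3  | Borges  | 63801
4  | Borges  | 19642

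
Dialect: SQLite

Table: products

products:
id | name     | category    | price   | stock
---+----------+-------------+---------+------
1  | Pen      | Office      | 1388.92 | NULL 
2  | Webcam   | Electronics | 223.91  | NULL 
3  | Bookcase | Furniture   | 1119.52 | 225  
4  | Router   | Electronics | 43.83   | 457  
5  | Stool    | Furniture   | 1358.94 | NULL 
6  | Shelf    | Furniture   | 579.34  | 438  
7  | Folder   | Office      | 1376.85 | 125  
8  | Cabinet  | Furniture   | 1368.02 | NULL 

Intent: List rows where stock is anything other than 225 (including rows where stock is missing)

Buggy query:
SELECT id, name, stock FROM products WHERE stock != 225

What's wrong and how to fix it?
Bug: 'stock != 225' is unknown when stock is NULL, so NULL rows are silently excluded

Fix: Handle NULL separately with IS NULL alongside the inequality

Corrected query:
SELECT id, name, stock FROM products WHERE stock != 225 OR stock IS NULL

Result:
id | name    | stock
---+---------+------
1  | Pen     | NULL 
2  | Webcam  | NULL 
4  | Router  | 457  
5  | Stool   | NULL 
6  | Shelf   | 438  
7  | Folder  | 125  
8  | Cabinet | NULL 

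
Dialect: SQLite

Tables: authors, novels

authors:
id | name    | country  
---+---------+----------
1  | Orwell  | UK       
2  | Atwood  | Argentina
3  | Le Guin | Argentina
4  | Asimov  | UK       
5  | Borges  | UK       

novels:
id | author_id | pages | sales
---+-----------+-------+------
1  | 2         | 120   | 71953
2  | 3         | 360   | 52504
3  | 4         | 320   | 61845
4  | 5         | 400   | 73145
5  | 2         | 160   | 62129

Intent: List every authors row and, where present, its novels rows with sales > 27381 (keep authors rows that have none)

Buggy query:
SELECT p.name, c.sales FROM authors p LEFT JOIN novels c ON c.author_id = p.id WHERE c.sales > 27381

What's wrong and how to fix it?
Bug: Filtering c.sales in WHERE discards the NULL rows produced by LEFT JOIN, turning it into an inner join

Fix: Put 'c.sales > 27381' in the JOIN's ON clause instead of WHERE

Corrected query:
SELECT p.name, c.sales FROM authors p LEFT JOIN novels c ON c.author_id = p.id AND c.sales > 27381

Result:
name    | sales
--------+------
Orwell  | NULL 
Atwood  | 62129
Atwood  | 71953
Le Guin | 52504
Asimov  | 61845
Borges  | 73145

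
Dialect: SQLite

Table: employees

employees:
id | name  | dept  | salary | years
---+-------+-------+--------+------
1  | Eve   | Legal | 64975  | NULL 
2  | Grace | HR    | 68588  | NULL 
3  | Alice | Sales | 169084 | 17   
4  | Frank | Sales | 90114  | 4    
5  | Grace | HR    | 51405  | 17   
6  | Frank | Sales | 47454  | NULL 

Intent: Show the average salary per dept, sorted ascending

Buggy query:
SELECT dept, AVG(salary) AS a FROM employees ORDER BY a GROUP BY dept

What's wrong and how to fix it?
Bug: ORDER BY appears before GROUP BY; SQL clause order requires GROUP BY first

Fix: Reorder: SELECT … FROM … GROUP BY … ORDER BY …

Corrected query:
SELECT dept, AVG(salary) AS a FROM employees GROUP BY dept ORDER BY a

Result:
dept  | a            
------+--------------
HR    | 59996.5      
Legal | 64975        
Sales | 102217.333333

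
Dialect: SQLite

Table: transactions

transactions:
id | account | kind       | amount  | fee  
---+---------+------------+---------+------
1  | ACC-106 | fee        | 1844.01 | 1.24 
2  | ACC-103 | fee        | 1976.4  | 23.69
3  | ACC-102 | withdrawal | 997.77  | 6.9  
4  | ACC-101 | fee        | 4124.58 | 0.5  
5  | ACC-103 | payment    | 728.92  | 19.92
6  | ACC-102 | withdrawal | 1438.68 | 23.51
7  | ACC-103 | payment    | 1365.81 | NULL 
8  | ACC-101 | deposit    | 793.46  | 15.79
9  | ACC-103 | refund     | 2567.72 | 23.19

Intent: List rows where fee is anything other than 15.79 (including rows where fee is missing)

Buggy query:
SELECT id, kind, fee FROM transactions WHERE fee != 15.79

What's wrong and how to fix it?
Bug: 'fee != 15.79' is unknown when fee is NULL, so NULL rows are silently excluded

Fix: Add an explicit OR fee IS NULL to include the missing-value rows

Corrected query:
SELECT id, kind, fee FROM transactions WHERE fee != 15.79 OR fee IS NULL

Result:
id | kind       | fee  
---+------------+------
1  | fee        | 1.24 
2  | fee        | 23.69
3  | withdrawal | 6.9  
4  | fee        | 0.5  
5  | payment    | 19.92
6  | withdrawal | 23.51
7  | payment    | NULL 
9  | refund     | 23.19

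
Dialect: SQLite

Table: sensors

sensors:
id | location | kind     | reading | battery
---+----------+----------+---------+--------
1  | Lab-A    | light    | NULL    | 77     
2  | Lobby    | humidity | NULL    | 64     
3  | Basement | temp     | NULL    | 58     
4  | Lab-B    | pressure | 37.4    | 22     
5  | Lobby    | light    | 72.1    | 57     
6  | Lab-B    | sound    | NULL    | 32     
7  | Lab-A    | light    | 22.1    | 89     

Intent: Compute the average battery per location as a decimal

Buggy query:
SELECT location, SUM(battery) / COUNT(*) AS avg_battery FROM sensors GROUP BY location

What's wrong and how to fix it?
Bug: SUM(battery) and COUNT(*) are both integers; the division truncates the fractional part

Fix: Cast one side to REAL so the division keeps the fractional part

Corrected query:
SELECT location, SUM(battery) * 1.0 / COUNT(*) AS avg_battery FROM sensors GROUP BY location

Result:
location | avg_battery
---------+------------
Basement | 58         
Lab-A    | 83         
Lab-B    | 27         
Lobby    | 60.5       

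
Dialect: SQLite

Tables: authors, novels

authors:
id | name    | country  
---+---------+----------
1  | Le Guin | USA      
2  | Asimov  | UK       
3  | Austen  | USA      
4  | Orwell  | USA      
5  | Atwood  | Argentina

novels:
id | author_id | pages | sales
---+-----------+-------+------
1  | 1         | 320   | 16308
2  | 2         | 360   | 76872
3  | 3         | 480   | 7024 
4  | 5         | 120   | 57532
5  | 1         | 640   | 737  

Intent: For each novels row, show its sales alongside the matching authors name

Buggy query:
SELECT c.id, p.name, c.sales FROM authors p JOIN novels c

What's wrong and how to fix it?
Bug: Missing join condition: each novels row is matched to all authors rows instead of just its own

Fix: Add ON c.author_id = p.id to the JOIN

Corrected query:
SELECT c.id, p.name, c.sales FROM authors p JOIN novels c ON c.author_id = p.id

Result:
id | name    | sales
---+---------+------
1  | Le Guin | 16308
2  | Asimov  | 76872
3  | Austen  | 7024 
4  | Atwood  | 57532
5  | Le Guin | 737  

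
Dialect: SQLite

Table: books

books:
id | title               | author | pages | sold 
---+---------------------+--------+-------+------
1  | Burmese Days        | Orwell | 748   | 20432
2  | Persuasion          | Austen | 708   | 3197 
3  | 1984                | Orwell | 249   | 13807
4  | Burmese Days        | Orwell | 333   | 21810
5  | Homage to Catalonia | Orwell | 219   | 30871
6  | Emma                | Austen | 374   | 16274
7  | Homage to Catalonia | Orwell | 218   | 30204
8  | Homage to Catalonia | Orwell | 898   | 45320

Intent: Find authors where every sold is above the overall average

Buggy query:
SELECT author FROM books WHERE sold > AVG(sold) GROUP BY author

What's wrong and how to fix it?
Bug: AVG() is an aggregate; it can't sit directly in WHERE

Fix: Compute the overall average in a scalar subquery and compare each group's MIN against it in HAVING

Corrected query:
SELECT author FROM books GROUP BY author HAVING MIN(sold) > (SELECT AVG(sold) FROM books)

Result:
(no rows)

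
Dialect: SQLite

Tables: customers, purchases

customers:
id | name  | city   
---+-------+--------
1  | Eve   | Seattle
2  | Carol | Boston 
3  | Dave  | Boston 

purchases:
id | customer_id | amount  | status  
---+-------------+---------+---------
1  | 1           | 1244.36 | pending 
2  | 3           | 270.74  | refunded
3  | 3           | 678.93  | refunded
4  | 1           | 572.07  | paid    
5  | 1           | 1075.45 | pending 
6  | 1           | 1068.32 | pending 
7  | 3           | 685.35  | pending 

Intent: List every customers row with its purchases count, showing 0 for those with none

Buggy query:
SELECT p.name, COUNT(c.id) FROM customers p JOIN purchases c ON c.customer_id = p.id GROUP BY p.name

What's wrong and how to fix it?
Bug: INNER JOIN drops customers rows that have no matching purchases rows

Fix: Switch to LEFT JOIN to retain unmatched parent rows

Corrected query:
SELECT p.name, COUNT(c.id) FROM customers p LEFT JOIN purchases c ON c.customer_id = p.id GROUP BY p.name

Result:
name  | COUNT(c.id)
------+------------
Carol | 0          
Dave  | 3          
Eve   | 4          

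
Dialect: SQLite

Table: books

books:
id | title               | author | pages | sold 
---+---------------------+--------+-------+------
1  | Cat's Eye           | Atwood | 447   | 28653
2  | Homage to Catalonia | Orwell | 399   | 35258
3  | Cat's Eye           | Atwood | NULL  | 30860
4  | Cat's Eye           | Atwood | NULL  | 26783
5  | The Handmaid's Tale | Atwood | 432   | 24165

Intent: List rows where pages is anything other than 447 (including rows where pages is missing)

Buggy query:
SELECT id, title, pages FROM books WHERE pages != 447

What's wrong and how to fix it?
Bug: 'pages != 447' is unknown when pages is NULL, so NULL rows are silently excluded

Fix: Add an explicit OR pages IS NULL to include the missing-value rows

Corrected query:
SELECT id, title, pages FROM books WHERE pages != 447 OR pages IS NULL

Result:
id | title               | pages
---+---------------------+------
2  | Homage to Catalonia | 399  
3  | Cat's Eye           | NULL 
4  | Cat's Eye           | NULL 
5  | The Handmaid's Tale | 432  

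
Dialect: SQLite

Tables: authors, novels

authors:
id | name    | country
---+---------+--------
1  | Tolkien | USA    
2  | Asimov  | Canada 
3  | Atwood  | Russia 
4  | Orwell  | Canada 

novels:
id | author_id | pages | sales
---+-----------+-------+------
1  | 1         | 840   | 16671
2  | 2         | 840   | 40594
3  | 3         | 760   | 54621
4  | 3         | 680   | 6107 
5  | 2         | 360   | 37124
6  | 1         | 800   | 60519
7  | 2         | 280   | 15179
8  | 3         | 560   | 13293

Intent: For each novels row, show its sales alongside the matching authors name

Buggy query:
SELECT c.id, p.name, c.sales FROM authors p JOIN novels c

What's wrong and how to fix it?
Bug: Missing join condition: each novels row is matched to all authors rows instead of just its own

Fix: Add ON c.author_id = p.id to the JOIN

Corrected query:
SELECT c.id, p.name, c.sales FROM authors p JOIN novels c ON c.author_id = p.id

Result:
id | name    | sales
---+---------+------
1  | Tolkien | 16671
2  | Asimov  | 40594
3  | Atwood  | 54621
4  | Atwood  | 6107 
5  | Asimov  | 37124
6  | Tolkien | 60519
7  | Asimov  | 15179
8  | Atwood  | 13293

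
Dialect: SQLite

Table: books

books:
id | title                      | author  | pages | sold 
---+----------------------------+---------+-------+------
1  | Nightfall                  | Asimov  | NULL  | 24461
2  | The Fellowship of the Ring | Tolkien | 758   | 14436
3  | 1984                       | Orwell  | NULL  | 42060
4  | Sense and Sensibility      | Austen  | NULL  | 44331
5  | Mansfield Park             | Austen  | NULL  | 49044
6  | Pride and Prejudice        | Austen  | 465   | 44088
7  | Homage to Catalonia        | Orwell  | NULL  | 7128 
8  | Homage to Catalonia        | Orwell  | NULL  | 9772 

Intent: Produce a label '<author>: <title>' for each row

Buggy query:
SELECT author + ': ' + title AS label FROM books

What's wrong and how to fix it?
Bug: '+' is numeric addition; on text columns SQLite converts them to 0 instead of concatenating

Fix: Use the || operator for string concatenation

Corrected query:
SELECT author || ': ' || title AS label FROM books

Result:
label                              
-----------------------------------
Asimov: Nightfall                  
Tolkien: The Fellowship of the Ring
Orwell: 1984                       
Austen: Sense and Sensibility      
Austen: Mansfield Park             
Austen: Pride and Prejudice        
Orwell: Homage to Catalonia        
Orwell: Homage to Catalonia        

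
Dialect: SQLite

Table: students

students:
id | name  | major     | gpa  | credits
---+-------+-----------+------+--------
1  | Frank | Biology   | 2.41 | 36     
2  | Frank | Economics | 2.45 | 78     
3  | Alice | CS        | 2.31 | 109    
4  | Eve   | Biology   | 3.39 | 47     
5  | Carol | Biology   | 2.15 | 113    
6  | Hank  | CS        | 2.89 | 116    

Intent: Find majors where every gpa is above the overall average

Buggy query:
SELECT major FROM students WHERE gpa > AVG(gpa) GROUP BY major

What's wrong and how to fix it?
Bug: AVG() is an aggregate; it can't sit directly in WHERE

Fix: Use a subquery for AVG and a HAVING MIN(...) filter so the condition holds for every row in the group

Corrected query:
SELECT major FROM students GROUP BY major HAVING MIN(gpa) > (SELECT AVG(gpa) FROM students)

Result:
(no rows)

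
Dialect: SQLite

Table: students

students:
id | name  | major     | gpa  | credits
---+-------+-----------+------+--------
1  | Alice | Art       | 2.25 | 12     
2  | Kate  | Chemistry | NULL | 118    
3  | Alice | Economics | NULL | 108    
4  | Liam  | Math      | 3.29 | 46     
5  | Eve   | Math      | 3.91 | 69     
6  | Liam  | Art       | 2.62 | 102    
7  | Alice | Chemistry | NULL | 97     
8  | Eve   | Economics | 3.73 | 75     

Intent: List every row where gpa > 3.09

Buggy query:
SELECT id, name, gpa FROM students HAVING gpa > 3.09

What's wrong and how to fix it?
Bug: HAVING filters the output of aggregation, but this query has no GROUP BY and no aggregate functions, so SQLite rejects it (HAVING clause on a non-aggregate query); the condition here is per row

Fix: Use WHERE for row-level filtering

Corrected query:
SELECT id, name, gpa FROM students WHERE gpa > 3.09

Result:
id | name | gpa 
---+------+-----
4  | Liam | 3.29
5  | Eve  | 3.91
8  | Eve  | 3.73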